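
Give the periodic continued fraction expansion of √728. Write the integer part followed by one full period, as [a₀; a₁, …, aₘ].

[26; 1, 52]

a₀ = ⌊√728⌋ = 26.
With m₀=0, d₀=1 and mₖ₊₁ = dₖaₖ − mₖ, dₖ₊₁ = (n − mₖ₊₁²)/dₖ, aₖ₊₁ = ⌊(a₀+mₖ₊₁)/dₖ₊₁⌋:
  k=1: m=26, d=52, a=1
  k=2: m=26, d=1, a=52
d=1 and a=2a₀=52 at k=2, so the next step gives (m, d) = (26, 52) again — its k=1 value — and the period has length 2.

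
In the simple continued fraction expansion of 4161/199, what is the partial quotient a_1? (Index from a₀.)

4161 = 20·199 + 181   →  a_0 = 20
199 = 1·181 + 18   →  a_1 = 1

1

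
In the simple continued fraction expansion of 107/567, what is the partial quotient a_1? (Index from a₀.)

107 = 0·567 + 107   →  a_0 = 0
567 = 5·107 + 32   →  a_1 = 5

5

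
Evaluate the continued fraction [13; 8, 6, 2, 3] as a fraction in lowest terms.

Using pₖ = aₖpₖ₋₁ + pₖ₋₂ and qₖ = aₖqₖ₋₁ + qₖ₋₂:
  k=0: a=13, p=13, q=1
  k=1: a=8, p=105, q=8
  k=2: a=6, p=643, q=49
  k=3: a=2, p=1391, q=106
  k=4: a=3, p=4816, q=367

4816/367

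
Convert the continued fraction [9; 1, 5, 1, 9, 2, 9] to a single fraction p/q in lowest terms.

13541/1374

Fold from the inside: start with 9/1.
  2 + 1/9 = 19/9
  9 + 9/19 = 180/19
  1 + 19/180 = 199/180
  5 + 180/199 = 1175/199
  1 + 199/1175 = 1374/1175
  9 + 1175/1374 = 13541/1374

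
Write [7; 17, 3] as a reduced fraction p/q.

367/52

Fold from the inside: start with 3/1.
  17 + 1/3 = 52/3
  7 + 3/52 = 367/52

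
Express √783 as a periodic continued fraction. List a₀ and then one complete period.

a₀ = ⌊√783⌋ = 27.
With m₀=0, d₀=1 and mₖ₊₁ = dₖaₖ − mₖ, dₖ₊₁ = (n − mₖ₊₁²)/dₖ, aₖ₊₁ = ⌊(a₀+mₖ₊₁)/dₖ₊₁⌋:
  k=1: m=27, d=54, a=1
  k=2: m=27, d=1, a=54
d=1 and a=2a₀=54 at k=2, so the next step gives (m, d) = (27, 54) again — its k=1 value — and the period has length 2.

[27; 1, 54]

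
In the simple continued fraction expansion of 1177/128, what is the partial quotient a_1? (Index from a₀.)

1177 = 9·128 + 25   →  a_0 = 9
128 = 5·25 + 3   →  a_1 = 5

5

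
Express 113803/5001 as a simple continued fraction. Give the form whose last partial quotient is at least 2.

[22; 1, 3, 10, 12, 10]

113803 = 22*5001 + 3781
5001 = 1*3781 + 1220
3781 = 3*1220 + 121
1220 = 10*121 + 10
121 = 12*10 + 1
10 = 10*1 + 0  (stop)
So 113803/5001 = [22; 1, 3, 10, 12, 10].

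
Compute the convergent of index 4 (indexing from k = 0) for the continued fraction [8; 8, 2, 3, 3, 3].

Using pₖ = aₖpₖ₋₁ + pₖ₋₂, qₖ = aₖqₖ₋₁ + qₖ₋₂ (with p₋₁=1, p₋₂=0, q₋₁=0, q₋₂=1):
  k=0: a=8, p=8, q=1
  k=1: a=8, p=65, q=8
  k=2: a=2, p=138, q=17
  k=3: a=3, p=479, q=59
  k=4: a=3, p=1575, q=194

1575/194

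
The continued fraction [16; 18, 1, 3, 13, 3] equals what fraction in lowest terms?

Fold from the inside: start with 3/1.
  13 + 1/3 = 40/3
  3 + 3/40 = 123/40
  1 + 40/123 = 163/123
  18 + 123/163 = 3057/163
  16 + 163/3057 = 49075/3057

49075/3057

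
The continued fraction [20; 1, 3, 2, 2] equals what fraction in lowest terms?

Using pₖ = aₖpₖ₋₁ + pₖ₋₂ and qₖ = aₖqₖ₋₁ + qₖ₋₂:
  k=0: a=20, p=20, q=1
  k=1: a=1, p=21, q=1
  k=2: a=3, p=83, q=4
  k=3: a=2, p=187, q=9
  k=4: a=2, p=457, q=22

457/22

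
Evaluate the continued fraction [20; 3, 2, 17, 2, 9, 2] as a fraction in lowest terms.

101698/5013

Using pₖ = aₖpₖ₋₁ + pₖ₋₂ and qₖ = aₖqₖ₋₁ + qₖ₋₂:
  k=0: a=20, p=20, q=1
  k=1: a=3, p=61, q=3
  k=2: a=2, p=142, q=7
  k=3: a=17, p=2475, q=122
  k=4: a=2, p=5092, q=251
  k=5: a=9, p=48303, q=2381
  k=6: a=2, p=101698, q=5013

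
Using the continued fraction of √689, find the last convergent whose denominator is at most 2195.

22049/840

√689 = [26; 4, 52, …] (period length 2).
Convergents:
  p_0/q_0 = 26/1
  p_1/q_1 = 105/4
  p_2/q_2 = 5486/209
  p_3/q_3 = 22049/840
  p_4/q_4 = 1152034/43889
q_3 = 840 ≤ 2195 < 43889 = q_4, so the answer is 22049/840.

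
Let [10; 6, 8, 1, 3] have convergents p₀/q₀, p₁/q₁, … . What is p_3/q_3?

559/55

Using pₖ = aₖpₖ₋₁ + pₖ₋₂, qₖ = aₖqₖ₋₁ + qₖ₋₂ (with p₋₁=1, p₋₂=0, q₋₁=0, q₋₂=1):
  k=0: a=10, p=10, q=1
  k=1: a=6, p=61, q=6
  k=2: a=8, p=498, q=49
  k=3: a=1, p=559, q=55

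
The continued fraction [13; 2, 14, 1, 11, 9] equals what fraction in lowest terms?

45319/3361

Fold from the inside: start with 9/1.
  11 + 1/9 = 100/9
  1 + 9/100 = 109/100
  14 + 100/109 = 1626/109
  2 + 109/1626 = 3361/1626
  13 + 1626/3361 = 45319/3361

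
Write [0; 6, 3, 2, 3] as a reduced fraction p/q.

24/151

Using pₖ = aₖpₖ₋₁ + pₖ₋₂ and qₖ = aₖqₖ₋₁ + qₖ₋₂:
  k=0: a=0, p=0, q=1
  k=1: a=6, p=1, q=6
  k=2: a=3, p=3, q=19
  k=3: a=2, p=7, q=44
  k=4: a=3, p=24, q=151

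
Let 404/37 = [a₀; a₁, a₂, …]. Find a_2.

11

404 = 10·37 + 34   →  a_0 = 10
37 = 1·34 + 3   →  a_1 = 1
34 = 11·3 + 1   →  a_2 = 11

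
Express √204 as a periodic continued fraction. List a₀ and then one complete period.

a₀ = ⌊√204⌋ = 14.
With m₀=0, d₀=1 and mₖ₊₁ = dₖaₖ − mₖ, dₖ₊₁ = (n − mₖ₊₁²)/dₖ, aₖ₊₁ = ⌊(a₀+mₖ₊₁)/dₖ₊₁⌋:
  k=1: m=14, d=8, a=3
  k=2: m=10, d=13, a=1
  k=3: m=3, d=15, a=1
  k=4: m=12, d=4, a=6
  k=5: m=12, d=15, a=1
  k=6: m=3, d=13, a=1
  k=7: m=10, d=8, a=3
  k=8: m=14, d=1, a=28
d=1 and a=2a₀=28 at k=8, so the next step gives (m, d) = (14, 8) again — its k=1 value — and the period has length 8.

[14; 3, 1, 1, 6, 1, 1, 3, 28]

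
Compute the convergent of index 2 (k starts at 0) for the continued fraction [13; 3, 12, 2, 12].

493/37

Using pₖ = aₖpₖ₋₁ + pₖ₋₂, qₖ = aₖqₖ₋₁ + qₖ₋₂ (with p₋₁=1, p₋₂=0, q₋₁=0, q₋₂=1):
  k=0: a=13, p=13, q=1
  k=1: a=3, p=40, q=3
  k=2: a=12, p=493, q=37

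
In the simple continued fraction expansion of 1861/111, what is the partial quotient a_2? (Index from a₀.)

3

1861 = 16·111 + 85   →  a_0 = 16
111 = 1·85 + 26   →  a_1 = 1
85 = 3·26 + 7   →  a_2 = 3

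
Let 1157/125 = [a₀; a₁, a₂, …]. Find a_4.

1157 = 9·125 + 32   →  a_0 = 9
125 = 3·32 + 29   →  a_1 = 3
32 = 1·29 + 3   →  a_2 = 1
29 = 9·3 + 2   →  a_3 = 9
3 = 1·2 + 1   →  a_4 = 1

1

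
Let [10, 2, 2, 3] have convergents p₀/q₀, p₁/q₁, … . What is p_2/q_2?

Using pₖ = aₖpₖ₋₁ + pₖ₋₂, qₖ = aₖqₖ₋₁ + qₖ₋₂ (with p₋₁=1, p₋₂=0, q₋₁=0, q₋₂=1):
  k=0: a=10, p=10, q=1
  k=1: a=2, p=21, q=2
  k=2: a=2, p=52, q=5

52/5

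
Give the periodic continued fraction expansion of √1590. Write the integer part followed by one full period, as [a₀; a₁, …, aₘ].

[39; 1, 6, 1, 78]

a₀ = ⌊√1590⌋ = 39.
With m₀=0, d₀=1 and mₖ₊₁ = dₖaₖ − mₖ, dₖ₊₁ = (n − mₖ₊₁²)/dₖ, aₖ₊₁ = ⌊(a₀+mₖ₊₁)/dₖ₊₁⌋:
  k=1: m=39, d=69, a=1
  k=2: m=30, d=10, a=6
  k=3: m=30, d=69, a=1
  k=4: m=39, d=1, a=78
d=1 and a=2a₀=78 at k=4, so the next step gives (m, d) = (39, 69) again — its k=1 value — and the period has length 4.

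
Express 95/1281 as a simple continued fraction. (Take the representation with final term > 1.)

95 = 0×1281 + 95
1281 = 13×95 + 46
95 = 2×46 + 3
46 = 15×3 + 1
3 = 3×1 + 0  (stop)
So 95/1281 = [0; 13, 2, 15, 3].

[0; 13, 2, 15, 3]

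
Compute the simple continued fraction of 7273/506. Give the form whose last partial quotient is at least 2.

[14; 2, 1, 2, 10, 6]

7273 = 14×506 + 189
506 = 2×189 + 128
189 = 1×128 + 61
128 = 2×61 + 6
61 = 10×6 + 1
6 = 6×1 + 0  (stop)
So 7273/506 = [14; 2, 1, 2, 10, 6].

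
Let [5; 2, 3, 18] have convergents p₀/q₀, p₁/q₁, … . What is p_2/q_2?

38/7

Using pₖ = aₖpₖ₋₁ + pₖ₋₂, qₖ = aₖqₖ₋₁ + qₖ₋₂ (with p₋₁=1, p₋₂=0, q₋₁=0, q₋₂=1):
  k=0: a=5, p=5, q=1
  k=1: a=2, p=11, q=2
  k=2: a=3, p=38, q=7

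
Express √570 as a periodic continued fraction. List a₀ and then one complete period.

[23; 1, 6, 1, 46]

a₀ = ⌊√570⌋ = 23.
With m₀=0, d₀=1 and mₖ₊₁ = dₖaₖ − mₖ, dₖ₊₁ = (n − mₖ₊₁²)/dₖ, aₖ₊₁ = ⌊(a₀+mₖ₊₁)/dₖ₊₁⌋:
  k=1: m=23, d=41, a=1
  k=2: m=18, d=6, a=6
  k=3: m=18, d=41, a=1
  k=4: m=23, d=1, a=46
d=1 and a=2a₀=46 at k=4, so the next step gives (m, d) = (23, 41) again — its k=1 value — and the period has length 4.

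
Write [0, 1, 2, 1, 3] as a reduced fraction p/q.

Fold from the inside: start with 3/1.
  1 + 1/3 = 4/3
  2 + 3/4 = 11/4
  1 + 4/11 = 15/11
  0 + 11/15 = 11/15

11/15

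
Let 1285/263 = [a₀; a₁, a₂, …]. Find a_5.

1285 = 4·263 + 233   →  a_0 = 4
263 = 1·233 + 30   →  a_1 = 1
233 = 7·30 + 23   →  a_2 = 7
30 = 1·23 + 7   →  a_3 = 1
23 = 3·7 + 2   →  a_4 = 3
7 = 3·2 + 1   →  a_5 = 3

3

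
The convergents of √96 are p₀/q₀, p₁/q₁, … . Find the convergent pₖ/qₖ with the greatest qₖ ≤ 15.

√96 = [9; 1, 3, 1, 18, …] (period length 4).
Convergents:
  p_0/q_0 = 9/1
  p_1/q_1 = 10/1
  p_2/q_2 = 39/4
  p_3/q_3 = 49/5
  p_4/q_4 = 921/94
q_3 = 5 ≤ 15 < 94 = q_4, so the answer is 49/5.

49/5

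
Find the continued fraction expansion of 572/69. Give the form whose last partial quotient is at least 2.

572 = 8·69 + 20
69 = 3·20 + 9
20 = 2·9 + 2
9 = 4·2 + 1
2 = 2·1 + 0  (stop)
So 572/69 = [8; 3, 2, 4, 2].

[8; 3, 2, 4, 2]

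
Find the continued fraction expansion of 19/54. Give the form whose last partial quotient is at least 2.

[0; 2, 1, 5, 3]

19 = 0*54 + 19
54 = 2*19 + 16
19 = 1*16 + 3
16 = 5*3 + 1
3 = 3*1 + 0  (stop)
So 19/54 = [0; 2, 1, 5, 3].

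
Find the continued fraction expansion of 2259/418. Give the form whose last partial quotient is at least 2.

2259 = 5·418 + 169
418 = 2·169 + 80
169 = 2·80 + 9
80 = 8·9 + 8
9 = 1·8 + 1
8 = 8·1 + 0  (stop)
So 2259/418 = [5; 2, 2, 8, 1, 8].

[5; 2, 2, 8, 1, 8]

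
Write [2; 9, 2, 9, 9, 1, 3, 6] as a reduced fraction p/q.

93476/44395

Using pₖ = aₖpₖ₋₁ + pₖ₋₂ and qₖ = aₖqₖ₋₁ + qₖ₋₂:
  k=0: a=2, p=2, q=1
  k=1: a=9, p=19, q=9
  k=2: a=2, p=40, q=19
  k=3: a=9, p=379, q=180
  k=4: a=9, p=3451, q=1639
  k=5: a=1, p=3830, q=1819
  k=6: a=3, p=14941, q=7096
  k=7: a=6, p=93476, q=44395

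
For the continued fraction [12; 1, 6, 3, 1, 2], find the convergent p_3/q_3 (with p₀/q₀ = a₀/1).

283/22

Using pₖ = aₖpₖ₋₁ + pₖ₋₂, qₖ = aₖqₖ₋₁ + qₖ₋₂ (with p₋₁=1, p₋₂=0, q₋₁=0, q₋₂=1):
  k=0: a=12, p=12, q=1
  k=1: a=1, p=13, q=1
  k=2: a=6, p=90, q=7
  k=3: a=3, p=283, q=22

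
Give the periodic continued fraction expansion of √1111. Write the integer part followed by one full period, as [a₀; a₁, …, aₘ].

a₀ = ⌊√1111⌋ = 33.
With m₀=0, d₀=1 and mₖ₊₁ = dₖaₖ − mₖ, dₖ₊₁ = (n − mₖ₊₁²)/dₖ, aₖ₊₁ = ⌊(a₀+mₖ₊₁)/dₖ₊₁⌋:
  k=1: m=33, d=22, a=3
  k=2: m=33, d=1, a=66
d=1 and a=2a₀=66 at k=2, so the next step gives (m, d) = (33, 22) again — its k=1 value — and the period has length 2.

[33; 3, 66]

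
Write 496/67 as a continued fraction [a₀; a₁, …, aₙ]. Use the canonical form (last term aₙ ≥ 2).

496 = 7·67 + 27
67 = 2·27 + 13
27 = 2·13 + 1
13 = 13·1 + 0  (stop)
So 496/67 = [7; 2, 2, 13].

[7; 2, 2, 13]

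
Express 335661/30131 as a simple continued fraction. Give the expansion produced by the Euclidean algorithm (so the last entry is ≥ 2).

[11; 7, 7, 7, 8, 3, 3]

335661 = 11×30131 + 4220
30131 = 7×4220 + 591
4220 = 7×591 + 83
591 = 7×83 + 10
83 = 8×10 + 3
10 = 3×3 + 1
3 = 3×1 + 0  (stop)
So 335661/30131 = [11; 7, 7, 7, 8, 3, 3].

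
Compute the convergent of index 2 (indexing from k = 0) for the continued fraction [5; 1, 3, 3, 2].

23/4

Using pₖ = aₖpₖ₋₁ + pₖ₋₂, qₖ = aₖqₖ₋₁ + qₖ₋₂ (with p₋₁=1, p₋₂=0, q₋₁=0, q₋₂=1):
  k=0: a=5, p=5, q=1
  k=1: a=1, p=6, q=1
  k=2: a=3, p=23, q=4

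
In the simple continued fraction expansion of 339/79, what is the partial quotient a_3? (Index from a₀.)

339 = 4·79 + 23   →  a_0 = 4
79 = 3·23 + 10   →  a_1 = 3
23 = 2·10 + 3   →  a_2 = 2
10 = 3·3 + 1   →  a_3 = 3

3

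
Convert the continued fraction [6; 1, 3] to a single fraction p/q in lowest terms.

Using pₖ = aₖpₖ₋₁ + pₖ₋₂ and qₖ = aₖqₖ₋₁ + qₖ₋₂:
  k=0: a=6, p=6, q=1
  k=1: a=1, p=7, q=1
  k=2: a=3, p=27, q=4

27/4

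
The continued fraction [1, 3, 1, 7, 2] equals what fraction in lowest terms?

83/66

Fold from the inside: start with 2/1.
  7 + 1/2 = 15/2
  1 + 2/15 = 17/15
  3 + 15/17 = 66/17
  1 + 17/66 = 83/66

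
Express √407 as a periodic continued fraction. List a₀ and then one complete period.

a₀ = ⌊√407⌋ = 20.

[20; 5, 1, 2, 1, 5, 40]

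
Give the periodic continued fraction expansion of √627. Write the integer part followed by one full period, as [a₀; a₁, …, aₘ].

a₀ = ⌊√627⌋ = 25.
With m₀=0, d₀=1 and mₖ₊₁ = dₖaₖ − mₖ, dₖ₊₁ = (n − mₖ₊₁²)/dₖ, aₖ₊₁ = ⌊(a₀+mₖ₊₁)/dₖ₊₁⌋:
  k=1: m=25, d=2, a=25
  k=2: m=25, d=1, a=50
d=1 and a=2a₀=50 at k=2, so the next step gives (m, d) = (25, 2) again — its k=1 value — and the period has length 2.

[25; 25, 50]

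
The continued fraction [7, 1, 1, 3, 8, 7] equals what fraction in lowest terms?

Fold from the inside: start with 7/1.
  8 + 1/7 = 57/7
  3 + 7/57 = 178/57
  1 + 57/178 = 235/178
  1 + 178/235 = 413/235
  7 + 235/413 = 3126/413

3126/413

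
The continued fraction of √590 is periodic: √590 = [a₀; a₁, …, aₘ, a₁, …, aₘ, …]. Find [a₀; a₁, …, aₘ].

[24; 3, 2, 4, 2, 3, 48]

a₀ = ⌊√590⌋ = 24.
With m₀=0, d₀=1 and mₖ₊₁ = dₖaₖ − mₖ, dₖ₊₁ = (n − mₖ₊₁²)/dₖ, aₖ₊₁ = ⌊(a₀+mₖ₊₁)/dₖ₊₁⌋:
  k=1: m=24, d=14, a=3
  k=2: m=18, d=19, a=2
  k=3: m=20, d=10, a=4
  k=4: m=20, d=19, a=2
  k=5: m=18, d=14, a=3
  k=6: m=24, d=1, a=48
d=1 and a=2a₀=48 at k=6, so the next step gives (m, d) = (24, 14) again — its k=1 value — and the period has length 6.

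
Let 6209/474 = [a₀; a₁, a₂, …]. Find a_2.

11

6209 = 13·474 + 47   →  a_0 = 13
474 = 10·47 + 4   →  a_1 = 10
47 = 11·4 + 3   →  a_2 = 11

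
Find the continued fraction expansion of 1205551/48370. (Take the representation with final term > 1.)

1205551 = 24×48370 + 44671
48370 = 1×44671 + 3699
44671 = 12×3699 + 283
3699 = 13×283 + 20
283 = 14×20 + 3
20 = 6×3 + 2
3 = 1×2 + 1
2 = 2×1 + 0  (stop)
So 1205551/48370 = [24; 1, 12, 13, 14, 6, 1, 2].

[24; 1, 12, 13, 14, 6, 1, 2]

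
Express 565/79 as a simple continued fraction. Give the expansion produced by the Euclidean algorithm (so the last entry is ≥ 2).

[7; 6, 1, 1, 2, 2]

565 = 7*79 + 12
79 = 6*12 + 7
12 = 1*7 + 5
7 = 1*5 + 2
5 = 2*2 + 1
2 = 2*1 + 0  (stop)
So 565/79 = [7; 6, 1, 1, 2, 2].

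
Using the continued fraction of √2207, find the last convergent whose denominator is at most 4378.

205297/4370

√2207 = [46; 1, 45, 1, 92, …] (period length 4).
Convergents:
  p_0/q_0 = 46/1
  p_1/q_1 = 47/1
  p_2/q_2 = 2161/46
  p_3/q_3 = 2208/47
  p_4/q_4 = 205297/4370
  p_5/q_5 = 207505/4417
q_4 = 4370 ≤ 4378 < 4417 = q_5, so the answer is 205297/4370.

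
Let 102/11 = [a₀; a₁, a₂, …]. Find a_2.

102 = 9·11 + 3   →  a_0 = 9
11 = 3·3 + 2   →  a_1 = 3
3 = 1·2 + 1   →  a_2 = 1

1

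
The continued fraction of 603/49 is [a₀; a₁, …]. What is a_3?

1

603 = 12·49 + 15   →  a_0 = 12
49 = 3·15 + 4   →  a_1 = 3
15 = 3·4 + 3   →  a_2 = 3
4 = 1·3 + 1   →  a_3 = 1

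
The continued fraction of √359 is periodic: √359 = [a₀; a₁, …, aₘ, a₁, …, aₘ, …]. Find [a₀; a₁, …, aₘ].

[18; 1, 17, 1, 36]

a₀ = ⌊√359⌋ = 18.
With m₀=0, d₀=1 and mₖ₊₁ = dₖaₖ − mₖ, dₖ₊₁ = (n − mₖ₊₁²)/dₖ, aₖ₊₁ = ⌊(a₀+mₖ₊₁)/dₖ₊₁⌋:
  k=1: m=18, d=35, a=1
  k=2: m=17, d=2, a=17
  k=3: m=17, d=35, a=1
  k=4: m=18, d=1, a=36
d=1 and a=2a₀=36 at k=4, so the next step gives (m, d) = (18, 35) again — its k=1 value — and the period has length 4.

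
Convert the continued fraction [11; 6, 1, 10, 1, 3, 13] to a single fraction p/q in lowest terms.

Using pₖ = aₖpₖ₋₁ + pₖ₋₂ and qₖ = aₖqₖ₋₁ + qₖ₋₂:
  k=0: a=11, p=11, q=1
  k=1: a=6, p=67, q=6
  k=2: a=1, p=78, q=7
  k=3: a=10, p=847, q=76
  k=4: a=1, p=925, q=83
  k=5: a=3, p=3622, q=325
  k=6: a=13, p=48011, q=4308

48011/4308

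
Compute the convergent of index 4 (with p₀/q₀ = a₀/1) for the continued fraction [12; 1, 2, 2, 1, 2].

Using pₖ = aₖpₖ₋₁ + pₖ₋₂, qₖ = aₖqₖ₋₁ + qₖ₋₂ (with p₋₁=1, p₋₂=0, q₋₁=0, q₋₂=1):
  k=0: a=12, p=12, q=1
  k=1: a=1, p=13, q=1
  k=2: a=2, p=38, q=3
  k=3: a=2, p=89, q=7
  k=4: a=1, p=127, q=10

127/10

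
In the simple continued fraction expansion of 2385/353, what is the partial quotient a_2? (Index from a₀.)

2385 = 6·353 + 267   →  a_0 = 6
353 = 1·267 + 86   →  a_1 = 1
267 = 3·86 + 9   →  a_2 = 3

3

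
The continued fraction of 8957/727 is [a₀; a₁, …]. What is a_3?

3

8957 = 12·727 + 233   →  a_0 = 12
727 = 3·233 + 28   →  a_1 = 3
233 = 8·28 + 9   →  a_2 = 8
28 = 3·9 + 1   →  a_3 = 3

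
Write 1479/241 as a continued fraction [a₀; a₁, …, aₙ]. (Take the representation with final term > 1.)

[6; 7, 3, 3, 3]

1479 = 6×241 + 33
241 = 7×33 + 10
33 = 3×10 + 3
10 = 3×3 + 1
3 = 3×1 + 0  (stop)
So 1479/241 = [6; 7, 3, 3, 3].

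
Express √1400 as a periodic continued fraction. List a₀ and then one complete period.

a₀ = ⌊√1400⌋ = 37.
With m₀=0, d₀=1 and mₖ₊₁ = dₖaₖ − mₖ, dₖ₊₁ = (n − mₖ₊₁²)/dₖ, aₖ₊₁ = ⌊(a₀+mₖ₊₁)/dₖ₊₁⌋:
  k=1: m=37, d=31, a=2
  k=2: m=25, d=25, a=2
  k=3: m=25, d=31, a=2
  k=4: m=37, d=1, a=74
d=1 and a=2a₀=74 at k=4, so the next step gives (m, d) = (37, 31) again — its k=1 value — and the period has length 4.

[37; 2, 2, 2, 74]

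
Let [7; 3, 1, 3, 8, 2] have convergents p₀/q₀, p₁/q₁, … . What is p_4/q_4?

Using pₖ = aₖpₖ₋₁ + pₖ₋₂, qₖ = aₖqₖ₋₁ + qₖ₋₂ (with p₋₁=1, p₋₂=0, q₋₁=0, q₋₂=1):
  k=0: a=7, p=7, q=1
  k=1: a=3, p=22, q=3
  k=2: a=1, p=29, q=4
  k=3: a=3, p=109, q=15
  k=4: a=8, p=901, q=124

901/124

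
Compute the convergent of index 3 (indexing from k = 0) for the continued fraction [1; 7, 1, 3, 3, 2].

Using pₖ = aₖpₖ₋₁ + pₖ₋₂, qₖ = aₖqₖ₋₁ + qₖ₋₂ (with p₋₁=1, p₋₂=0, q₋₁=0, q₋₂=1):
  k=0: a=1, p=1, q=1
  k=1: a=7, p=8, q=7
  k=2: a=1, p=9, q=8
  k=3: a=3, p=35, q=31

35/31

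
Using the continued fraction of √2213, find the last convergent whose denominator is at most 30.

√2213 = [47; 23, 1, 1, 23, 94, …] (period length 5).
Convergents:
  p_0/q_0 = 47/1
  p_1/q_1 = 1082/23
  p_2/q_2 = 1129/24
  p_3/q_3 = 2211/47
q_2 = 24 ≤ 30 < 47 = q_3, so the answer is 1129/24.

1129/24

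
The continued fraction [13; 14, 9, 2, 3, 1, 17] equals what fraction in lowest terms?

278593/21314

Using pₖ = aₖpₖ₋₁ + pₖ₋₂ and qₖ = aₖqₖ₋₁ + qₖ₋₂:
  k=0: a=13, p=13, q=1
  k=1: a=14, p=183, q=14
  k=2: a=9, p=1660, q=127
  k=3: a=2, p=3503, q=268
  k=4: a=3, p=12169, q=931
  k=5: a=1, p=15672, q=1199
  k=6: a=17, p=278593, q=21314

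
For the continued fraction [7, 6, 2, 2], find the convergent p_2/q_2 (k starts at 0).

93/13

Using pₖ = aₖpₖ₋₁ + pₖ₋₂, qₖ = aₖqₖ₋₁ + qₖ₋₂ (with p₋₁=1, p₋₂=0, q₋₁=0, q₋₂=1):
  k=0: a=7, p=7, q=1
  k=1: a=6, p=43, q=6
  k=2: a=2, p=93, q=13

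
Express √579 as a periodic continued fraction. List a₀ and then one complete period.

[24; 16, 48]

a₀ = ⌊√579⌋ = 24.
With m₀=0, d₀=1 and mₖ₊₁ = dₖaₖ − mₖ, dₖ₊₁ = (n − mₖ₊₁²)/dₖ, aₖ₊₁ = ⌊(a₀+mₖ₊₁)/dₖ₊₁⌋:
  k=1: m=24, d=3, a=16
  k=2: m=24, d=1, a=48
d=1 and a=2a₀=48 at k=2, so the next step gives (m, d) = (24, 3) again — its k=1 value — and the period has length 2.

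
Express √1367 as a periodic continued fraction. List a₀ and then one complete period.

[36; 1, 35, 1, 72]

a₀ = ⌊√1367⌋ = 36.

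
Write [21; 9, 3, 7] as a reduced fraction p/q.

4327/205

Using pₖ = aₖpₖ₋₁ + pₖ₋₂ and qₖ = aₖqₖ₋₁ + qₖ₋₂:
  k=0: a=21, p=21, q=1
  k=1: a=9, p=190, q=9
  k=2: a=3, p=591, q=28
  k=3: a=7, p=4327, q=205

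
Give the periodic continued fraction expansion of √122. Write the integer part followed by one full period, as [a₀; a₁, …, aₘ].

a₀ = ⌊√122⌋ = 11.
With m₀=0, d₀=1 and mₖ₊₁ = dₖaₖ − mₖ, dₖ₊₁ = (n − mₖ₊₁²)/dₖ, aₖ₊₁ = ⌊(a₀+mₖ₊₁)/dₖ₊₁⌋:
  k=1: m=11, d=1, a=22
d=1 and a=2a₀=22 at k=1, so the next step gives (m, d) = (11, 1) again — its k=1 value — and the period has length 1.

[11; 22]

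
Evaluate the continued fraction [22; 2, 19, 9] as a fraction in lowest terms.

7938/353

Using pₖ = aₖpₖ₋₁ + pₖ₋₂ and qₖ = aₖqₖ₋₁ + qₖ₋₂:
  k=0: a=22, p=22, q=1
  k=1: a=2, p=45, q=2
  k=2: a=19, p=877, q=39
  k=3: a=9, p=7938, q=353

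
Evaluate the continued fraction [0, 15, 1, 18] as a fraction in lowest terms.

19/303

Using pₖ = aₖpₖ₋₁ + pₖ₋₂ and qₖ = aₖqₖ₋₁ + qₖ₋₂:
  k=0: a=0, p=0, q=1
  k=1: a=15, p=1, q=15
  k=2: a=1, p=1, q=16
  k=3: a=18, p=19, q=303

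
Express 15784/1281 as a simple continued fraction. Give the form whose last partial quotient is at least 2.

15784 = 12×1281 + 412
1281 = 3×412 + 45
412 = 9×45 + 7
45 = 6×7 + 3
7 = 2×3 + 1
3 = 3×1 + 0  (stop)
So 15784/1281 = [12; 3, 9, 6, 2, 3].

[12; 3, 9, 6, 2, 3]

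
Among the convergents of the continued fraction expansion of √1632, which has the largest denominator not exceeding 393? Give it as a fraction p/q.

8120/201

√1632 = [40; 2, 1, 1, 19, 1, 1, 2, 80, …] (period length 8).
Convergents:
  p_0/q_0 = 40/1
  p_1/q_1 = 81/2
  p_2/q_2 = 121/3
  p_3/q_3 = 202/5
  p_4/q_4 = 3959/98
  p_5/q_5 = 4161/103
  p_6/q_6 = 8120/201
  p_7/q_7 = 20401/505
q_6 = 201 ≤ 393 < 505 = q_7, so the answer is 8120/201.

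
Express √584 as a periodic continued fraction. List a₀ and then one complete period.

[24; 6, 48]

a₀ = ⌊√584⌋ = 24.
With m₀=0, d₀=1 and mₖ₊₁ = dₖaₖ − mₖ, dₖ₊₁ = (n − mₖ₊₁²)/dₖ, aₖ₊₁ = ⌊(a₀+mₖ₊₁)/dₖ₊₁⌋:
  k=1: m=24, d=8, a=6
  k=2: m=24, d=1, a=48
d=1 and a=2a₀=48 at k=2, so the next step gives (m, d) = (24, 8) again — its k=1 value — and the period has length 2.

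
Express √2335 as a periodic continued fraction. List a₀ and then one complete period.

a₀ = ⌊√2335⌋ = 48.

[48; 3, 9, 3, 96]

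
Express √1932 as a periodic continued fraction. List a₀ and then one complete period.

a₀ = ⌊√1932⌋ = 43.
With m₀=0, d₀=1 and mₖ₊₁ = dₖaₖ − mₖ, dₖ₊₁ = (n − mₖ₊₁²)/dₖ, aₖ₊₁ = ⌊(a₀+mₖ₊₁)/dₖ₊₁⌋:
  k=1: m=43, d=83, a=1
  k=2: m=40, d=4, a=20
  k=3: m=40, d=83, a=1
  k=4: m=43, d=1, a=86
d=1 and a=2a₀=86 at k=4, so the next step gives (m, d) = (43, 83) again — its k=1 value — and the period has length 4.

[43; 1, 20, 1, 86]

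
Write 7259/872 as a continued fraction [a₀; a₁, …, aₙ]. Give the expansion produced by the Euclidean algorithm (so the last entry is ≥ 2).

[8; 3, 12, 3, 3, 2]

7259 = 8*872 + 283
872 = 3*283 + 23
283 = 12*23 + 7
23 = 3*7 + 2
7 = 3*2 + 1
2 = 2*1 + 0  (stop)
So 7259/872 = [8; 3, 12, 3, 3, 2].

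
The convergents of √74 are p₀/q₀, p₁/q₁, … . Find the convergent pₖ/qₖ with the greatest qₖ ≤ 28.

43/5

√74 = [8; 1, 1, 1, 1, 16, …] (period length 5).
Convergents:
  p_0/q_0 = 8/1
  p_1/q_1 = 9/1
  p_2/q_2 = 17/2
  p_3/q_3 = 26/3
  p_4/q_4 = 43/5
  p_5/q_5 = 714/83
q_4 = 5 ≤ 28 < 83 = q_5, so the answer is 43/5.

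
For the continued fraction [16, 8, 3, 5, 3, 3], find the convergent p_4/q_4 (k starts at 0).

6835/424

Using pₖ = aₖpₖ₋₁ + pₖ₋₂, qₖ = aₖqₖ₋₁ + qₖ₋₂ (with p₋₁=1, p₋₂=0, q₋₁=0, q₋₂=1):
  k=0: a=16, p=16, q=1
  k=1: a=8, p=129, q=8
  k=2: a=3, p=403, q=25
  k=3: a=5, p=2144, q=133
  k=4: a=3, p=6835, q=424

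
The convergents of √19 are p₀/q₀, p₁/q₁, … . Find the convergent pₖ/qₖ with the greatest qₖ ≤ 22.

61/14

√19 = [4; 2, 1, 3, 1, 2, 8, …] (period length 6).
Convergents:
  p_0/q_0 = 4/1
  p_1/q_1 = 9/2
  p_2/q_2 = 13/3
  p_3/q_3 = 48/11
  p_4/q_4 = 61/14
  p_5/q_5 = 170/39
q_4 = 14 ≤ 22 < 39 = q_5, so the answer is 61/14.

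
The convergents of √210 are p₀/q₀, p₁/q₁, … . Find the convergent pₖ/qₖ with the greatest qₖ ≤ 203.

1681/116

√210 = [14; 2, 28, …] (period length 2).
Convergents:
  p_0/q_0 = 14/1
  p_1/q_1 = 29/2
  p_2/q_2 = 826/57
  p_3/q_3 = 1681/116
  p_4/q_4 = 47894/3305
q_3 = 116 ≤ 203 < 3305 = q_4, so the answer is 1681/116.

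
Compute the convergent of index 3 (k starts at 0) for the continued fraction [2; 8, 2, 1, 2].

53/25

Using pₖ = aₖpₖ₋₁ + pₖ₋₂, qₖ = aₖqₖ₋₁ + qₖ₋₂ (with p₋₁=1, p₋₂=0, q₋₁=0, q₋₂=1):
  k=0: a=2, p=2, q=1
  k=1: a=8, p=17, q=8
  k=2: a=2, p=36, q=17
  k=3: a=1, p=53, q=25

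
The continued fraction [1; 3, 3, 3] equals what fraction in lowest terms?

43/33

Fold from the inside: start with 3/1.
  3 + 1/3 = 10/3
  3 + 3/10 = 33/10
  1 + 10/33 = 43/33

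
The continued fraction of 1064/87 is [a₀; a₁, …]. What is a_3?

1

1064 = 12·87 + 20   →  a_0 = 12
87 = 4·20 + 7   →  a_1 = 4
20 = 2·7 + 6   →  a_2 = 2
7 = 1·6 + 1   →  a_3 = 1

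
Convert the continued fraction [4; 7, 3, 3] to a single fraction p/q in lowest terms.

Fold from the inside: start with 3/1.
  3 + 1/3 = 10/3
  7 + 3/10 = 73/10
  4 + 10/73 = 302/73

302/73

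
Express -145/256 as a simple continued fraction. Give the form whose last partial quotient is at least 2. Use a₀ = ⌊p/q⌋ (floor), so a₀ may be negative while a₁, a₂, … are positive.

-145 = -1×256 + 111
256 = 2×111 + 34
111 = 3×34 + 9
34 = 3×9 + 7
9 = 1×7 + 2
7 = 3×2 + 1
2 = 2×1 + 0  (stop)
So -145/256 = [-1; 2, 3, 3, 1, 3, 2].

[-1; 2, 3, 3, 1, 3, 2]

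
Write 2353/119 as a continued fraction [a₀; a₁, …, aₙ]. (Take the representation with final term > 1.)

[19; 1, 3, 2, 2, 5]

2353 = 19·119 + 92
119 = 1·92 + 27
92 = 3·27 + 11
27 = 2·11 + 5
11 = 2·5 + 1
5 = 5·1 + 0  (stop)
So 2353/119 = [19; 1, 3, 2, 2, 5].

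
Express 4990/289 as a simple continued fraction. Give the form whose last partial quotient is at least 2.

4990 = 17·289 + 77
289 = 3·77 + 58
77 = 1·58 + 19
58 = 3·19 + 1
19 = 19·1 + 0  (stop)
So 4990/289 = [17; 3, 1, 3, 19].

[17; 3, 1, 3, 19]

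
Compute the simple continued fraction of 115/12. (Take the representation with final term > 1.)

115 = 9·12 + 7
12 = 1·7 + 5
7 = 1·5 + 2
5 = 2·2 + 1
2 = 2·1 + 0  (stop)
So 115/12 = [9; 1, 1, 2, 2].

[9; 1, 1, 2, 2]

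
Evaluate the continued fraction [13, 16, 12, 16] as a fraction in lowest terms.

Fold from the inside: start with 16/1.
  12 + 1/16 = 193/16
  16 + 16/193 = 3104/193
  13 + 193/3104 = 40545/3104

40545/3104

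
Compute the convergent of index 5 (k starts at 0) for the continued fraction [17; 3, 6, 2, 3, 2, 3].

5628/325

Using pₖ = aₖpₖ₋₁ + pₖ₋₂, qₖ = aₖqₖ₋₁ + qₖ₋₂ (with p₋₁=1, p₋₂=0, q₋₁=0, q₋₂=1):
  k=0: a=17, p=17, q=1
  k=1: a=3, p=52, q=3
  k=2: a=6, p=329, q=19
  k=3: a=2, p=710, q=41
  k=4: a=3, p=2459, q=142
  k=5: a=2, p=5628, q=325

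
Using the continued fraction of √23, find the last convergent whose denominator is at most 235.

√23 = [4; 1, 3, 1, 8, …] (period length 4).
Convergents:
  p_0/q_0 = 4/1
  p_1/q_1 = 5/1
  p_2/q_2 = 19/4
  p_3/q_3 = 24/5
  p_4/q_4 = 211/44
  p_5/q_5 = 235/49
  p_6/q_6 = 916/191
  p_7/q_7 = 1151/240
q_6 = 191 ≤ 235 < 240 = q_7, so the answer is 916/191.

916/191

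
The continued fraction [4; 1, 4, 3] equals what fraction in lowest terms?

Using pₖ = aₖpₖ₋₁ + pₖ₋₂ and qₖ = aₖqₖ₋₁ + qₖ₋₂:
  k=0: a=4, p=4, q=1
  k=1: a=1, p=5, q=1
  k=2: a=4, p=24, q=5
  k=3: a=3, p=77, q=16

77/16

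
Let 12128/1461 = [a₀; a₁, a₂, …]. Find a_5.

12128 = 8·1461 + 440   →  a_0 = 8
1461 = 3·440 + 141   →  a_1 = 3
440 = 3·141 + 17   →  a_2 = 3
141 = 8·17 + 5   →  a_3 = 8
17 = 3·5 + 2   →  a_4 = 3
5 = 2·2 + 1   →  a_5 = 2

2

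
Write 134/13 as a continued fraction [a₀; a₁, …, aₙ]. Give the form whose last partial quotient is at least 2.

[10; 3, 4]

134 = 10·13 + 4
13 = 3·4 + 1
4 = 4·1 + 0  (stop)
So 134/13 = [10; 3, 4].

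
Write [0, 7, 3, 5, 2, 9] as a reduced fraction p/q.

Using pₖ = aₖpₖ₋₁ + pₖ₋₂ and qₖ = aₖqₖ₋₁ + qₖ₋₂:
  k=0: a=0, p=0, q=1
  k=1: a=7, p=1, q=7
  k=2: a=3, p=3, q=22
  k=3: a=5, p=16, q=117
  k=4: a=2, p=35, q=256
  k=5: a=9, p=331, q=2421

331/2421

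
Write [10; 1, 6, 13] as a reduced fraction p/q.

Using pₖ = aₖpₖ₋₁ + pₖ₋₂ and qₖ = aₖqₖ₋₁ + qₖ₋₂:
  k=0: a=10, p=10, q=1
  k=1: a=1, p=11, q=1
  k=2: a=6, p=76, q=7
  k=3: a=13, p=999, q=92

999/92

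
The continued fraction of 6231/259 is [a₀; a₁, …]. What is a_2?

3

6231 = 24·259 + 15   →  a_0 = 24
259 = 17·15 + 4   →  a_1 = 17
15 = 3·4 + 3   →  a_2 = 3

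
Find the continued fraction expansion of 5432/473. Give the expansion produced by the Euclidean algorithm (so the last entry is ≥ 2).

[11; 2, 15, 3, 1, 3]

5432 = 11×473 + 229
473 = 2×229 + 15
229 = 15×15 + 4
15 = 3×4 + 3
4 = 1×3 + 1
3 = 3×1 + 0  (stop)
So 5432/473 = [11; 2, 15, 3, 1, 3].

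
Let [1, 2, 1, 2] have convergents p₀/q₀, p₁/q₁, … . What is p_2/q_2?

Using pₖ = aₖpₖ₋₁ + pₖ₋₂, qₖ = aₖqₖ₋₁ + qₖ₋₂ (with p₋₁=1, p₋₂=0, q₋₁=0, q₋₂=1):
  k=0: a=1, p=1, q=1
  k=1: a=2, p=3, q=2
  k=2: a=1, p=4, q=3

4/3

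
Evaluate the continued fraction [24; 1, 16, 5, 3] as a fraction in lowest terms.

6859/275

Fold from the inside: start with 3/1.
  5 + 1/3 = 16/3
  16 + 3/16 = 259/16
  1 + 16/259 = 275/259
  24 + 259/275 = 6859/275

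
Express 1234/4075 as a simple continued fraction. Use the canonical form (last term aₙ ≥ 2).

[0; 3, 3, 3, 4, 9, 3]

1234 = 0·4075 + 1234
4075 = 3·1234 + 373
1234 = 3·373 + 115
373 = 3·115 + 28
115 = 4·28 + 3
28 = 9·3 + 1
3 = 3·1 + 0  (stop)
So 1234/4075 = [0; 3, 3, 3, 4, 9, 3].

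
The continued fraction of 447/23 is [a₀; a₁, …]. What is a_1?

447 = 19·23 + 10   →  a_0 = 19
23 = 2·10 + 3   →  a_1 = 2

2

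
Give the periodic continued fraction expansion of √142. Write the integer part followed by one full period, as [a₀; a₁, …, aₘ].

[11; 1, 10, 1, 22]

a₀ = ⌊√142⌋ = 11.
With m₀=0, d₀=1 and mₖ₊₁ = dₖaₖ − mₖ, dₖ₊₁ = (n − mₖ₊₁²)/dₖ, aₖ₊₁ = ⌊(a₀+mₖ₊₁)/dₖ₊₁⌋:
  k=1: m=11, d=21, a=1
  k=2: m=10, d=2, a=10
  k=3: m=10, d=21, a=1
  k=4: m=11, d=1, a=22
d=1 and a=2a₀=22 at k=4, so the next step gives (m, d) = (11, 21) again — its k=1 value — and the period has length 4.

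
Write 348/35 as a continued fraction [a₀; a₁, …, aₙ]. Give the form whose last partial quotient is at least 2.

348 = 9×35 + 33
35 = 1×33 + 2
33 = 16×2 + 1
2 = 2×1 + 0  (stop)
So 348/35 = [9; 1, 16, 2].

[9; 1, 16, 2]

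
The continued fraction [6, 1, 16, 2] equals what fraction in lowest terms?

243/35

Using pₖ = aₖpₖ₋₁ + pₖ₋₂ and qₖ = aₖqₖ₋₁ + qₖ₋₂:
  k=0: a=6, p=6, q=1
  k=1: a=1, p=7, q=1
  k=2: a=16, p=118, q=17
  k=3: a=2, p=243, q=35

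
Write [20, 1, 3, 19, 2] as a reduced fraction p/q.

3279/158

Fold from the inside: start with 2/1.
  19 + 1/2 = 39/2
  3 + 2/39 = 119/39
  1 + 39/119 = 158/119
  20 + 119/158 = 3279/158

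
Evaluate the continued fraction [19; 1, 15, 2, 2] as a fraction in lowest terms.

1635/82

Fold from the inside: start with 2/1.
  2 + 1/2 = 5/2
  15 + 2/5 = 77/5
  1 + 5/77 = 82/77
  19 + 77/82 = 1635/82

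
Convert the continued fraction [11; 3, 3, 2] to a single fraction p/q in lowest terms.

Using pₖ = aₖpₖ₋₁ + pₖ₋₂ and qₖ = aₖqₖ₋₁ + qₖ₋₂:
  k=0: a=11, p=11, q=1
  k=1: a=3, p=34, q=3
  k=2: a=3, p=113, q=10
  k=3: a=2, p=260, q=23

260/23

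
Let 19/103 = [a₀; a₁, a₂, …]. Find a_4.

1

19 = 0·103 + 19   →  a_0 = 0
103 = 5·19 + 8   →  a_1 = 5
19 = 2·8 + 3   →  a_2 = 2
8 = 2·3 + 2   →  a_3 = 2
3 = 1·2 + 1   →  a_4 = 1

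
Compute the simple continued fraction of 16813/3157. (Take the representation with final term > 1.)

16813 = 5×3157 + 1028
3157 = 3×1028 + 73
1028 = 14×73 + 6
73 = 12×6 + 1
6 = 6×1 + 0  (stop)
So 16813/3157 = [5; 3, 14, 12, 6].

[5; 3, 14, 12, 6]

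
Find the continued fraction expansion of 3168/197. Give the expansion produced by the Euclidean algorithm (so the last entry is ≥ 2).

[16; 12, 3, 5]

3168 = 16·197 + 16
197 = 12·16 + 5
16 = 3·5 + 1
5 = 5·1 + 0  (stop)
So 3168/197 = [16; 12, 3, 5].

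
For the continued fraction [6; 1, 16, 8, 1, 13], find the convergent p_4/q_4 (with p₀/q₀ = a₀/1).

Using pₖ = aₖpₖ₋₁ + pₖ₋₂, qₖ = aₖqₖ₋₁ + qₖ₋₂ (with p₋₁=1, p₋₂=0, q₋₁=0, q₋₂=1):
  k=0: a=6, p=6, q=1
  k=1: a=1, p=7, q=1
  k=2: a=16, p=118, q=17
  k=3: a=8, p=951, q=137
  k=4: a=1, p=1069, q=154

1069/154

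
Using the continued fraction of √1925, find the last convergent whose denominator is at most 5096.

215557/4913

√1925 = [43; 1, 6, 1, 86, …] (period length 4).
Convergents:
  p_0/q_0 = 43/1
  p_1/q_1 = 44/1
  p_2/q_2 = 307/7
  p_3/q_3 = 351/8
  p_4/q_4 = 30493/695
  p_5/q_5 = 30844/703
  p_6/q_6 = 215557/4913
  p_7/q_7 = 246401/5616
q_6 = 4913 ≤ 5096 < 5616 = q_7, so the answer is 215557/4913.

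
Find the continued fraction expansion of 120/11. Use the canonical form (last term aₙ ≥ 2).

[10; 1, 10]

120 = 10×11 + 10
11 = 1×10 + 1
10 = 10×1 + 0  (stop)
So 120/11 = [10; 1, 10].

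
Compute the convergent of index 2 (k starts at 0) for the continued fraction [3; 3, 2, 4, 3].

Using pₖ = aₖpₖ₋₁ + pₖ₋₂, qₖ = aₖqₖ₋₁ + qₖ₋₂ (with p₋₁=1, p₋₂=0, q₋₁=0, q₋₂=1):
  k=0: a=3, p=3, q=1
  k=1: a=3, p=10, q=3
  k=2: a=2, p=23, q=7

23/7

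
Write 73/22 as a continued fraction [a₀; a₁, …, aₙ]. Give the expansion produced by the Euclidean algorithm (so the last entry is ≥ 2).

[3; 3, 7]

73 = 3*22 + 7
22 = 3*7 + 1
7 = 7*1 + 0  (stop)
So 73/22 = [3; 3, 7].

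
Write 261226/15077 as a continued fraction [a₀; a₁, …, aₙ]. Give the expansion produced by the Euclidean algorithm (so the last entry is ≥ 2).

261226 = 17*15077 + 4917
15077 = 3*4917 + 326
4917 = 15*326 + 27
326 = 12*27 + 2
27 = 13*2 + 1
2 = 2*1 + 0  (stop)
So 261226/15077 = [17; 3, 15, 12, 13, 2].

[17; 3, 15, 12, 13, 2]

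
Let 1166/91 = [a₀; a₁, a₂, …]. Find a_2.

4

1166 = 12·91 + 74   →  a_0 = 12
91 = 1·74 + 17   →  a_1 = 1
74 = 4·17 + 6   →  a_2 = 4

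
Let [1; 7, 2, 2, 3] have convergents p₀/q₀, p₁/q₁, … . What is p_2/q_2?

17/15

Using pₖ = aₖpₖ₋₁ + pₖ₋₂, qₖ = aₖqₖ₋₁ + qₖ₋₂ (with p₋₁=1, p₋₂=0, q₋₁=0, q₋₂=1):
  k=0: a=1, p=1, q=1
  k=1: a=7, p=8, q=7
  k=2: a=2, p=17, q=15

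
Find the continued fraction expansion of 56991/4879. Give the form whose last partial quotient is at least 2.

56991 = 11·4879 + 3322
4879 = 1·3322 + 1557
3322 = 2·1557 + 208
1557 = 7·208 + 101
208 = 2·101 + 6
101 = 16·6 + 5
6 = 1·5 + 1
5 = 5·1 + 0  (stop)
So 56991/4879 = [11; 1, 2, 7, 2, 16, 1, 5].

[11; 1, 2, 7, 2, 16, 1, 5]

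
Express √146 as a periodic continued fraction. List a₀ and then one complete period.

a₀ = ⌊√146⌋ = 12.

[12; 12, 24]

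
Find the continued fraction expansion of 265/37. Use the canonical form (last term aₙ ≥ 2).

[7; 6, 6]

265 = 7·37 + 6
37 = 6·6 + 1
6 = 6·1 + 0  (stop)
So 265/37 = [7; 6, 6].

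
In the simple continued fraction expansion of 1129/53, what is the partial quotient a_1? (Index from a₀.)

3

1129 = 21·53 + 16   →  a_0 = 21
53 = 3·16 + 5   →  a_1 = 3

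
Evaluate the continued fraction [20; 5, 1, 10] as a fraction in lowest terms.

1311/65

Using pₖ = aₖpₖ₋₁ + pₖ₋₂ and qₖ = aₖqₖ₋₁ + qₖ₋₂:
  k=0: a=20, p=20, q=1
  k=1: a=5, p=101, q=5
  k=2: a=1, p=121, q=6
  k=3: a=10, p=1311, q=65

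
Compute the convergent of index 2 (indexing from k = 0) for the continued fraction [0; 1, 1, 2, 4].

1/2

Using pₖ = aₖpₖ₋₁ + pₖ₋₂, qₖ = aₖqₖ₋₁ + qₖ₋₂ (with p₋₁=1, p₋₂=0, q₋₁=0, q₋₂=1):
  k=0: a=0, p=0, q=1
  k=1: a=1, p=1, q=1
  k=2: a=1, p=1, q=2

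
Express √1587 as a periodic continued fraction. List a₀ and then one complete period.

a₀ = ⌊√1587⌋ = 39.

[39; 1, 5, 7, 13, 7, 5, 1, 78]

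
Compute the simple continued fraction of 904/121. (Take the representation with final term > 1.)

[7; 2, 8, 7]

904 = 7·121 + 57
121 = 2·57 + 7
57 = 8·7 + 1
7 = 7·1 + 0  (stop)
So 904/121 = [7; 2, 8, 7].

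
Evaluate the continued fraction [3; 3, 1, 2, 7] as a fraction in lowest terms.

265/81

Fold from the inside: start with 7/1.
  2 + 1/7 = 15/7
  1 + 7/15 = 22/15
  3 + 15/22 = 81/22
  3 + 22/81 = 265/81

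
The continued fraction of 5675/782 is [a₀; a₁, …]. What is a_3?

5675 = 7·782 + 201   →  a_0 = 7
782 = 3·201 + 179   →  a_1 = 3
201 = 1·179 + 22   →  a_2 = 1
179 = 8·22 + 3   →  a_3 = 8

8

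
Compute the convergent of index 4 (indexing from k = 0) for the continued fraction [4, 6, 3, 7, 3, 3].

Using pₖ = aₖpₖ₋₁ + pₖ₋₂, qₖ = aₖqₖ₋₁ + qₖ₋₂ (with p₋₁=1, p₋₂=0, q₋₁=0, q₋₂=1):
  k=0: a=4, p=4, q=1
  k=1: a=6, p=25, q=6
  k=2: a=3, p=79, q=19
  k=3: a=7, p=578, q=139
  k=4: a=3, p=1813, q=436

1813/436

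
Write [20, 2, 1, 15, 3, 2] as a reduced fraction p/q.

6814/335

Using pₖ = aₖpₖ₋₁ + pₖ₋₂ and qₖ = aₖqₖ₋₁ + qₖ₋₂:
  k=0: a=20, p=20, q=1
  k=1: a=2, p=41, q=2
  k=2: a=1, p=61, q=3
  k=3: a=15, p=956, q=47
  k=4: a=3, p=2929, q=144
  k=5: a=2, p=6814, q=335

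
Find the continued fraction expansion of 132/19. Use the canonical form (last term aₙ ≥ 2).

[6; 1, 18]

132 = 6×19 + 18
19 = 1×18 + 1
18 = 18×1 + 0  (stop)
So 132/19 = [6; 1, 18].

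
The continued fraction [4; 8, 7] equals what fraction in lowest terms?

235/57

Fold from the inside: start with 7/1.
  8 + 1/7 = 57/7
  4 + 7/57 = 235/57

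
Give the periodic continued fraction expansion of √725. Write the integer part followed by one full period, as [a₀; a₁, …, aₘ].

a₀ = ⌊√725⌋ = 26.
With m₀=0, d₀=1 and mₖ₊₁ = dₖaₖ − mₖ, dₖ₊₁ = (n − mₖ₊₁²)/dₖ, aₖ₊₁ = ⌊(a₀+mₖ₊₁)/dₖ₊₁⌋:
  k=1: m=26, d=49, a=1
  k=2: m=23, d=4, a=12
  k=3: m=25, d=25, a=2
  k=4: m=25, d=4, a=12
  k=5: m=23, d=49, a=1
  k=6: m=26, d=1, a=52
d=1 and a=2a₀=52 at k=6, so the next step gives (m, d) = (26, 49) again — its k=1 value — and the period has length 6.

[26; 1, 12, 2, 12, 1, 52]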